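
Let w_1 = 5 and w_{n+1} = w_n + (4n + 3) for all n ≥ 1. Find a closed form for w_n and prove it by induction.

Claim: w_n = 2n^2 + n + 2.

Base case: w_1 = 5, and 2·1^2 + 1 + 2 = 5.
Assume w_r = 2r^2 + r + 2.
Then w_{r+1} = w_r + (4r + 3) = (2r^2 + r + 2) + (4r + 3) = 2r^2 + 5r + 5,
and 2·(r+1)^2 + (r+1) + 2 = 2r^2 + 5r + 5.
This completes the inductive step, so w_n = 2n^2 + n + 2 for all n ≥ 1.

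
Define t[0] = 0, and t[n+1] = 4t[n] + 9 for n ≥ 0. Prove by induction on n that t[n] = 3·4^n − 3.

Base case: t[0] = 0, and 3·4^0 − 3 = 3 − 3 = 0.
Assume t[j] = 3·4^j − 3 for some j ≥ 0.
Then t[j+1] = 4t[j] + 9 = 4·(3·4^j − 3) + 9 = 12·4^j − 12 + 9 = 3·4^{j+1} − 3.
By induction, t[n] = 3·4^n − 3 for all n ≥ 0.

t[n] = 3·4^n − 3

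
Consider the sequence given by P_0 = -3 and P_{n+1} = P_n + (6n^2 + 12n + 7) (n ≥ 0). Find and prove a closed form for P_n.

Claim: P_n = 2n^3 + 3n^2 + 2n − 3.

Base case: P_0 = -3, and 2·0^3 + 3·0^2 + 2·0 − 3 = -3.
Assume P_m = 2m^3 + 3m^2 + 2m − 3.
Then P_{m+1} = P_m + (6m^2 + 12m + 7) = (2m^3 + 3m^2 + 2m − 3) + (6m^2 + 12m + 7) = 2m^3 + 9m^2 + 14m + 4,
and 2·(m+1)^3 + 3·(m+1)^2 + 2·(m+1) − 3 = 2m^3 + 9m^2 + 14m + 4.
By induction, P_n = 2n^3 + 3n^2 + 2n − 3 for all n ≥ 0.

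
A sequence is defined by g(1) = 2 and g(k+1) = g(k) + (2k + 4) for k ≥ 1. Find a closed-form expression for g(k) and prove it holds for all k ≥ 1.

Claim: g(k) = k^2 + 3k − 2.

Base case: g(1) = 2, and 1^2 + 3·1 − 2 = 2.
Assume g(r) = r^2 + 3r − 2.
Then g(r+1) = g(r) + (2r + 4) = (r^2 + 3r − 2) + (2r + 4) = r^2 + 5r + 2,
and (r+1)^2 + 3·(r+1) − 2 = r^2 + 5r + 2.
This completes the inductive step, so g(k) = k^2 + 3k − 2 for all k ≥ 1.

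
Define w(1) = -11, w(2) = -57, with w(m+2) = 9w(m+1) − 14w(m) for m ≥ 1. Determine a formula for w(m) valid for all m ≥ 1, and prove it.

Claim: w(m) = -7^m − 2·2^m.

Base cases: w(1) = -11 and -7^1 − 2·2^1 = -11; w(2) = -57 and -7^2 − 2·2^2 = -57.
Assume w(j) = -7^j − 2·2^j for all 1 ≤ j ≤ r, where r ≥ 2.
Then w(r+1) = 9w(r) − 14w(r−1) = 9·(-7^r − 2·2^r) − 14·(-7^{r−1} − 2·2^{r−1}) = -(9·7 − 14)7^{r−1} − 2·(9·2 − 14)2^{r−1} = -49·7^{r−1} − 8·2^{r−1} = -7^{r+1} − 2·2^{r+1}.
By strong induction, w(m) = -7^m − 2·2^m for all m ≥ 1.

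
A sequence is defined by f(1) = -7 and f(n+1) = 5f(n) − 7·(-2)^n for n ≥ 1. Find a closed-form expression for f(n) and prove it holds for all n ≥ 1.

Claim: f(n) = -5^n + (-2)^n.

Base case: f(1) = -7, and -5^1 + (-2)^1 = -5 − 2 = -7.
Assume f(r) = -5^r + (-2)^r for some r ≥ 1.
Then f(r+1) = 5f(r) − 7·(-2)^r = 5·(-5^r + (-2)^r) − 7·(-2)^r = -5^{r+1} + 5·(-2)^r − 7·(-2)^r = -5^{r+1} − 2·(-2)^r = -5^{r+1} + (-2)^{r+1}.
By induction, f(n) = -5^n + (-2)^n for all n ≥ 1.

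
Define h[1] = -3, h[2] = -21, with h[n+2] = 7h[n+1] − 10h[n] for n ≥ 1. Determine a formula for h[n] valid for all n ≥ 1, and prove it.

Claim: h[n] = -5^n + 2^n.

Base cases: h[1] = -3 and -5^1 + 2^1 = -3; h[2] = -21 and -5^2 + 2^2 = -21.
Assume h[j] = -5^j + 2^j for all 1 ≤ j ≤ k, where k ≥ 2.
Then h[k+1] = 7h[k] − 10h[k−1] = 7·(-5^k + 2^k) − 10·(-5^{k−1} + 2^{k−1}) = -(7·5 − 10)5^{k−1} + (7·2 − 10)2^{k−1} = -25·5^{k−1} + 4·2^{k−1} = -5^{k+1} + 2^{k+1}.
This completes the inductive step, so h[n] = -5^n + 2^n for all n ≥ 1.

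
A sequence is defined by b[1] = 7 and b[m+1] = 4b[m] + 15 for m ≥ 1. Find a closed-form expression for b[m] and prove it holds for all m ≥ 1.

Claim: b[m] = 3·4^m − 5.

Base case: b[1] = 7, and 3·4^1 − 5 = 12 − 5 = 7.
Assume b[r] = 3·4^r − 5 for some r ≥ 1.
Then b[r+1] = 4b[r] + 15 = 4·(3·4^r − 5) + 15 = 12·4^r − 20 + 15 = 3·4^{r+1} − 5.
Hence b[m] = 3·4^m − 5 for every m ≥ 1, by induction.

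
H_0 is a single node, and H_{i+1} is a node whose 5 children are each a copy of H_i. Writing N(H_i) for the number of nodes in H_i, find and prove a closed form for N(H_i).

Claim: N(H_i) = (5^{i+1} − 1)/4.

Base case: N(H_0) = 1, and (5^{0+1} − 1)/4 = 1.
Assume N(H_j) = (5^{j+1} − 1)/4.
Then N(H_{j+1}) = 1 + 5N(H_j) = 1 + 5·(5^{j+1} − 1)/4 = 1 + (5^{j+2} − 5)/4 = (4 + 5^{j+2} − 5)/4 = (5^{j+2} − 1)/4.
So the formula holds for j+1, and by induction N(H_i) = (5^{i+1} − 1)/4 for all i ≥ 0.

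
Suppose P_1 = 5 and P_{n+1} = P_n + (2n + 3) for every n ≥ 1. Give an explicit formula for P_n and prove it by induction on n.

Claim: P_n = n^2 + 2n + 2.

Base case: P_1 = 5, and 1^2 + 2·1 + 2 = 5.
Assume P_k = k^2 + 2k + 2.
Then P_{k+1} = P_k + (2k + 3) = (k^2 + 2k + 2) + (2k + 3) = k^2 + 4k + 5,
and (k+1)^2 + 2·(k+1) + 2 = k^2 + 4k + 5.
Hence P_n = n^2 + 2n + 2 for every n ≥ 1, by induction.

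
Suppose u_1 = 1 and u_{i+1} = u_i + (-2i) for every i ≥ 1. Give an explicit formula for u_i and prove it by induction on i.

Claim: u_i = -i^2 + i + 1.

Base case: u_1 = 1, and -1^2 + 1 + 1 = 1.
Assume u_r = -r^2 + r + 1.
Then u_{r+1} = u_r + (-2r) = (-r^2 + r + 1) + (-2r) = -r^2 − r + 1,
and -(r+1)^2 + (r+1) + 1 = -r^2 − r + 1.
By induction, u_i = -i^2 + i + 1 for all i ≥ 1.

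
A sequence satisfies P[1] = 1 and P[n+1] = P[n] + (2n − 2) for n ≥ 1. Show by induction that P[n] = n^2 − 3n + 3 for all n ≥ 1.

Base case: P[1] = 1, and 1^2 − 3·1 + 3 = 1.
Assume P[k] = k^2 − 3k + 3.
Then P[k+1] = P[k] + (2k − 2) = (k^2 − 3k + 3) + (2k − 2) = k^2 − k + 1,
and (k+1)^2 − 3·(k+1) + 3 = k^2 − k + 1.
Hence P[n] = n^2 − 3n + 3 for every n ≥ 1, by induction.

P[n] = n^2 − 3n + 3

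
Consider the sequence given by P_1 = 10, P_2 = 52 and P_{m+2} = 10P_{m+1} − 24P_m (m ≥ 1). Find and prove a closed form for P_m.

Claim: P_m = 4^m + 6^m.

Base cases: P_1 = 10 and 4^1 + 6^1 = 10; P_2 = 52 and 4^2 + 6^2 = 52.
Assume P_j = 4^j + 6^j for all 1 ≤ j ≤ r, where r ≥ 2.
Then P_{r+1} = 10P_r − 24P_{r−1} = 10·(4^r + 6^r) − 24·(4^{r−1} + 6^{r−1}) = (10·4 − 24)4^{r−1} + (10·6 − 24)6^{r−1} = 16·4^{r−1} + 36·6^{r−1} = 4^{r+1} + 6^{r+1}.
Hence P_m = 4^m + 6^m for every m ≥ 1, by strong induction.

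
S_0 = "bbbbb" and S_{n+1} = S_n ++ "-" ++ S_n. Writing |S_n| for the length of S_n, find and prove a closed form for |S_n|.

Claim: |S_n| = 6·2^n − 1.

Base case: |S_0| = 5, and 6·2^0 − 1 = 5.
Assume |S_j| = 6·2^j − 1.
Then |S_{j+1}| = |S_j| + 1 + |S_j| = 2|S_j| + 1 = 2(6·2^j − 1) + 1 = 6·2^{j+1} − 2 + 1 = 6·2^{j+1} − 1.
This completes the inductive step, so |S_n| = 6·2^n − 1 for all n ≥ 0.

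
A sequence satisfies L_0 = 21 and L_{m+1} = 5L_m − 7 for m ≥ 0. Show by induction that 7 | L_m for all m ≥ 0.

Base case: L_0 = 21 = 7·3, so 7 | L_0.
Assume 7 | L_r, so L_r = 7t for some integer t.
Then L_{r+1} = 5L_r − 7 = 5·(7t) − 7 = 7(5t − 1), so 7 | L_{r+1}.
Hence 7 | L_m for every m ≥ 0, by induction.

7 | L_m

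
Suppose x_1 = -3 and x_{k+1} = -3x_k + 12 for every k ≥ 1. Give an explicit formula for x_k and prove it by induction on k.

Claim: x_k = 2·(-3)^k + 3.

Base case: x_1 = -3, and 2·(-3)^1 + 3 = -6 + 3 = -3.
Assume x_r = 2·(-3)^r + 3 for some r ≥ 1.
Then x_{r+1} = -3x_r + 12 = -3·(2·(-3)^r + 3) + 12 = -6·(-3)^r − 9 + 12 = 2·(-3)^{r+1} + 3.
By induction, x_k = 2·(-3)^k + 3 for all k ≥ 1.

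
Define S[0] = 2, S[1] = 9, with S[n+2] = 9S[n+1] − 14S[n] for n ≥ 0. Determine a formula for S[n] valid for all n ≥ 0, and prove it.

Claim: S[n] = 2^n + 7^n.

Base cases: S[0] = 2 and 2^0 + 7^0 = 2; S[1] = 9 and 2^1 + 7^1 = 9.
Assume S[i] = 2^i + 7^i for all 0 ≤ i ≤ j, where j ≥ 1.
Then S[j+1] = 9S[j] − 14S[j−1] = 9·(2^j + 7^j) − 14·(2^{j−1} + 7^{j−1}) = (9·2 − 14)2^{j−1} + (9·7 − 14)7^{j−1} = 4·2^{j−1} + 49·7^{j−1} = 2^{j+1} + 7^{j+1}.
By strong induction, S[n] = 2^n + 7^n for all n ≥ 0.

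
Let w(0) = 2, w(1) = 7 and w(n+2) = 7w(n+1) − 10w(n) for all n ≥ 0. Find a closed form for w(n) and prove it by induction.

Claim: w(n) = 2^n + 5^n.

Base cases: w(0) = 2 and 2^0 + 5^0 = 2; w(1) = 7 and 2^1 + 5^1 = 7.
Assume w(j) = 2^j + 5^j for all 0 ≤ j ≤ k, where k ≥ 1.
Then w(k+1) = 7w(k) − 10w(k−1) = 7·(2^k + 5^k) − 10·(2^{k−1} + 5^{k−1}) = (7·2 − 10)2^{k−1} + (7·5 − 10)5^{k−1} = 4·2^{k−1} + 25·5^{k−1} = 2^{k+1} + 5^{k+1}.
This completes the inductive step, so w(n) = 2^n + 5^n for all n ≥ 0.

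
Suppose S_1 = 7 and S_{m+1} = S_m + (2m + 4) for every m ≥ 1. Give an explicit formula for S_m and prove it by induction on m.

Claim: S_m = m^2 + 3m + 3.

Base case: S_1 = 7, and 1^2 + 3·1 + 3 = 7.
Assume S_j = j^2 + 3j + 3.
Then S_{j+1} = S_j + (2j + 4) = (j^2 + 3j + 3) + (2j + 4) = j^2 + 5j + 7,
and (j+1)^2 + 3·(j+1) + 3 = j^2 + 5j + 7.
By induction, S_m = m^2 + 3m + 3 for all m ≥ 1.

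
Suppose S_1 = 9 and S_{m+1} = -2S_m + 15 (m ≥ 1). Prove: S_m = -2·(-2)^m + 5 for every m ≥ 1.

Base case: S_1 = 9, and -2·(-2)^1 + 5 = 4 + 5 = 9.
Assume S_k = -2·(-2)^k + 5 for some k ≥ 1.
Then S_{k+1} = -2S_k + 15 = -2·(-2·(-2)^k + 5) + 15 = 4·(-2)^k − 10 + 15 = -2·(-2)^{k+1} + 5.
This completes the inductive step, so S_m = -2·(-2)^m + 5 for all m ≥ 1.

S_m = -2·(-2)^m + 5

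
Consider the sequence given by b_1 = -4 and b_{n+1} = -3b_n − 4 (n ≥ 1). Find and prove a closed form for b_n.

Claim: b_n = (-3)^n − 1.

Base case: b_1 = -4, and (-3)^1 − 1 = -3 − 1 = -4.
Assume b_m = (-3)^m − 1 for some m ≥ 1.
Then b_{m+1} = -3b_m − 4 = -3·((-3)^m − 1) − 4 = -3·(-3)^m + 3 − 4 = (-3)^{m+1} − 1.
Hence b_n = (-3)^n − 1 for every n ≥ 1, by induction.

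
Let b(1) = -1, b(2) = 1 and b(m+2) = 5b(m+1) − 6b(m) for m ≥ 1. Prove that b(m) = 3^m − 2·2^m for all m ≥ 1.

Base cases: b(1) = -1 and 3^1 − 2·2^1 = -1; b(2) = 1 and 3^2 − 2·2^2 = 1.
Assume b(j) = 3^j − 2·2^j for all 1 ≤ j ≤ k, where k ≥ 2.
Then b(k+1) = 5b(k) − 6b(k−1) = 5·(3^k − 2·2^k) − 6·(3^{k−1} − 2·2^{k−1}) = (5·3 − 6)3^{k−1} − 2·(5·2 − 6)2^{k−1} = 9·3^{k−1} − 8·2^{k−1} = 3^{k+1} − 2·2^{k+1}.
So the formula holds for k+1, and by strong induction b(m) = 3^m − 2·2^m for all m ≥ 1.

b(m) = 3^m − 2·2^m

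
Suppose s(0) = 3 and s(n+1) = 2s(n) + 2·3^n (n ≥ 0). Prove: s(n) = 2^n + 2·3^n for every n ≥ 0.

Base case: s(0) = 3, and 2^0 + 2·3^0 = 1 + 2 = 3.
Assume s(r) = 2^r + 2·3^r for some r ≥ 0.
Then s(r+1) = 2s(r) + 2·3^r = 2·(2^r + 2·3^r) + 2·3^r = 2^{r+1} + 4·3^r + 2·3^r = 2^{r+1} + 6·3^r = 2^{r+1} + 2·3^{r+1}.
By induction, s(n) = 2^n + 2·3^n for all n ≥ 0.

s(n) = 2^n + 2·3^n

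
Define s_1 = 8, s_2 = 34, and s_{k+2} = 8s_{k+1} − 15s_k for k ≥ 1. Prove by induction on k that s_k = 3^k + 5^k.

Base cases: s_1 = 8 and 3^1 + 5^1 = 8; s_2 = 34 and 3^2 + 5^2 = 34.
Assume s_j = 3^j + 5^j for all 1 ≤ j ≤ m, where m ≥ 2.
Then s_{m+1} = 8s_m − 15s_{m−1} = 8·(3^m + 5^m) − 15·(3^{m−1} + 5^{m−1}) = (8·3 − 15)3^{m−1} + (8·5 − 15)5^{m−1} = 9·3^{m−1} + 25·5^{m−1} = 3^{m+1} + 5^{m+1}.
Hence s_k = 3^k + 5^k for every k ≥ 1, by strong induction.

s_k = 3^k + 5^k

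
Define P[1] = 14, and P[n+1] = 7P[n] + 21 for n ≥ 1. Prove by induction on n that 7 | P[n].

Base case: P[1] = 14 = 7·2, so 7 | P[1].
Assume 7 | P[r], so P[r] = 7t for some integer t.
Then P[r+1] = 7P[r] + 21 = 7·(7t) + 21 = 7(7t + 3), so 7 | P[r+1].
This completes the inductive step, so 7 | P[n] for all n ≥ 1.

7 | P[n]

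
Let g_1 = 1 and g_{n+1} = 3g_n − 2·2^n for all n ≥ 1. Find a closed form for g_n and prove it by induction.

Claim: g_n = -3^n + 2·2^n.

Base case: g_1 = 1, and -3^1 + 2·2^1 = -3 + 4 = 1.
Assume g_r = -3^r + 2·2^r for some r ≥ 1.
Then g_{r+1} = 3g_r − 2·2^r = 3·(-3^r + 2·2^r) − 2·2^r = -3^{r+1} + 6·2^r − 2·2^r = -3^{r+1} + 4·2^r = -3^{r+1} + 2·2^{r+1}.
By induction, g_n = -3^n + 2·2^n for all n ≥ 1.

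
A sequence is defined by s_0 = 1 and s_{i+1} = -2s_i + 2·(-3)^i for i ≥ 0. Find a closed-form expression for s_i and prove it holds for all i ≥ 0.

Claim: s_i = 3·(-2)^i − 2·(-3)^i.

Base case: s_0 = 1, and 3·(-2)^0 − 2·(-3)^0 = 3 − 2 = 1.
Assume s_r = 3·(-2)^r − 2·(-3)^r for some r ≥ 0.
Then s_{r+1} = -2s_r + 2·(-3)^r = -2·(3·(-2)^r − 2·(-3)^r) + 2·(-3)^r = 3·(-2)^{r+1} + 4·(-3)^r + 2·(-3)^r = 3·(-2)^{r+1} + 6·(-3)^r = 3·(-2)^{r+1} − 2·(-3)^{r+1}.
By induction, s_i = 3·(-2)^i − 2·(-3)^i for all i ≥ 0.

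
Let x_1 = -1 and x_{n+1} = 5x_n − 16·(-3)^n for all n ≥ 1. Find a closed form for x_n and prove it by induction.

Claim: x_n = 5^n + 2·(-3)^n.

Base case: x_1 = -1, and 5^1 + 2·(-3)^1 = 5 − 6 = -1.
Assume x_j = 5^j + 2·(-3)^j for some j ≥ 1.
Then x_{j+1} = 5x_j − 16·(-3)^j = 5·(5^j + 2·(-3)^j) − 16·(-3)^j = 5^{j+1} + 10·(-3)^j − 16·(-3)^j = 5^{j+1} − 6·(-3)^j = 5^{j+1} + 2·(-3)^{j+1}.
So the formula holds for j+1, and by induction x_n = 5^n + 2·(-3)^n for all n ≥ 1.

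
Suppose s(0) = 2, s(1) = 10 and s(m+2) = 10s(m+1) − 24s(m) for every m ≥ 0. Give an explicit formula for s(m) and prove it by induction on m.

Claim: s(m) = 6^m + 4^m.

Base cases: s(0) = 2 and 6^0 + 4^0 = 2; s(1) = 10 and 6^1 + 4^1 = 10.
Assume s(j) = 6^j + 4^j for all 0 ≤ j ≤ r, where r ≥ 1.
Then s(r+1) = 10s(r) − 24s(r−1) = 10·(6^r + 4^r) − 24·(6^{r−1} + 4^{r−1}) = (10·6 − 24)6^{r−1} + (10·4 − 24)4^{r−1} = 36·6^{r−1} + 16·4^{r−1} = 6^{r+1} + 4^{r+1}.
So the formula holds for r+1, and by strong induction s(m) = 6^m + 4^m for all m ≥ 0.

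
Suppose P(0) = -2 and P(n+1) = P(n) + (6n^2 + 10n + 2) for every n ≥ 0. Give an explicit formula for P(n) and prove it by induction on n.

Claim: P(n) = 2n^3 + 2n^2 − 2n − 2.

Base case: P(0) = -2, and 2·0^3 + 2·0^2 − 2·0 − 2 = -2.
Assume P(j) = 2j^3 + 2j^2 − 2j − 2.
Then P(j+1) = P(j) + (6j^2 + 10j + 2) = (2j^3 + 2j^2 − 2j − 2) + (6j^2 + 10j + 2) = 2j^3 + 8j^2 + 8j,
and 2·(j+1)^3 + 2·(j+1)^2 − 2·(j+1) − 2 = 2j^3 + 8j^2 + 8j.
This completes the inductive step, so P(n) = 2n^3 + 2n^2 − 2n − 2 for all n ≥ 0.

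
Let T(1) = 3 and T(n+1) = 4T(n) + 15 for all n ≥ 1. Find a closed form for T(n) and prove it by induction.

Claim: T(n) = 2·4^n − 5.

Base case: T(1) = 3, and 2·4^1 − 5 = 8 − 5 = 3.
Assume T(r) = 2·4^r − 5 for some r ≥ 1.
Then T(r+1) = 4T(r) + 15 = 4·(2·4^r − 5) + 15 = 8·4^r − 20 + 15 = 2·4^{r+1} − 5.
This completes the inductive step, so T(n) = 2·4^n − 5 for all n ≥ 1.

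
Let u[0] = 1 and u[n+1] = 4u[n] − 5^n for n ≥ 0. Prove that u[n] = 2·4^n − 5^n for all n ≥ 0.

Base case: u[0] = 1, and 2·4^0 − 5^0 = 2 − 1 = 1.
Assume u[k] = 2·4^k − 5^k for some k ≥ 0.
Then u[k+1] = 4u[k] − 5^k = 4·(2·4^k − 5^k) − 5^k = 2·4^{k+1} − 4·5^k − 5^k = 2·4^{k+1} − 5·5^k = 2·4^{k+1} − 5^{k+1}.
So the formula holds for k+1, and by induction u[n] = 2·4^n − 5^n for all n ≥ 0.

u[n] = 2·4^n − 5^n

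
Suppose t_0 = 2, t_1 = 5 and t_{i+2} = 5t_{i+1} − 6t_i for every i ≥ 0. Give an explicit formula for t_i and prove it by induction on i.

Claim: t_i = 3^i + 2^i.

Base cases: t_0 = 2 and 3^0 + 2^0 = 2; t_1 = 5 and 3^1 + 2^1 = 5.
Assume t_j = 3^j + 2^j for all 0 ≤ j ≤ m, where m ≥ 1.
Then t_{m+1} = 5t_m − 6t_{m−1} = 5·(3^m + 2^m) − 6·(3^{m−1} + 2^{m−1}) = (5·3 − 6)3^{m−1} + (5·2 − 6)2^{m−1} = 9·3^{m−1} + 4·2^{m−1} = 3^{m+1} + 2^{m+1}.
By strong induction, t_i = 3^i + 2^i for all i ≥ 0.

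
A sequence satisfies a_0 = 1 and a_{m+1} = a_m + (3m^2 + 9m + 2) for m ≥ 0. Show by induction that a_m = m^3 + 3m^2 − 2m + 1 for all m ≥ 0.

Base case: a_0 = 1, and 0^3 + 3·0^2 − 2·0 + 1 = 1.
Assume a_j = j^3 + 3j^2 − 2j + 1.
Then a_{j+1} = a_j + (3j^2 + 9j + 2) = (j^3 + 3j^2 − 2j + 1) + (3j^2 + 9j + 2) = j^3 + 6j^2 + 7j + 3,
and (j+1)^3 + 3·(j+1)^2 − 2·(j+1) + 1 = j^3 + 6j^2 + 7j + 3.
This completes the inductive step, so a_m = m^3 + 3m^2 − 2m + 1 for all m ≥ 0.

a_m = m^3 + 3m^2 − 2m + 1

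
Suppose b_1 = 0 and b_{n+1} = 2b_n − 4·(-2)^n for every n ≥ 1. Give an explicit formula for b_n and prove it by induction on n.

Claim: b_n = 2^n + (-2)^n.

Base case: b_1 = 0, and 2^1 + (-2)^1 = 2 − 2 = 0.
Assume b_j = 2^j + (-2)^j for some j ≥ 1.
Then b_{j+1} = 2b_j − 4·(-2)^j = 2·(2^j + (-2)^j) − 4·(-2)^j = 2^{j+1} + 2·(-2)^j − 4·(-2)^j = 2^{j+1} − 2·(-2)^j = 2^{j+1} + (-2)^{j+1}.
By induction, b_n = 2^n + (-2)^n for all n ≥ 1.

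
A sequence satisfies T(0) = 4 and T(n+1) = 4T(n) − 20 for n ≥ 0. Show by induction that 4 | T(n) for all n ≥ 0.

Base case: T(0) = 4 = 4·1, so 4 | T(0).
Assume 4 | T(j), so T(j) = 4t for some integer t.
Then T(j+1) = 4T(j) − 20 = 4·(4t) − 20 = 4(4t − 5), so 4 | T(j+1).
This completes the inductive step, so 4 | T(n) for all n ≥ 0.

4 | T(n)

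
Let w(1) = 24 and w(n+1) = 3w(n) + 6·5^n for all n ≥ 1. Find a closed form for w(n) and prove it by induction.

Claim: w(n) = 3·3^n + 3·5^n.

Base case: w(1) = 24, and 3·3^1 + 3·5^1 = 9 + 15 = 24.
Assume w(k) = 3·3^k + 3·5^k for some k ≥ 1.
Then w(k+1) = 3w(k) + 6·5^k = 3·(3·3^k + 3·5^k) + 6·5^k = 3·3^{k+1} + 9·5^k + 6·5^k = 3·3^{k+1} + 15·5^k = 3·3^{k+1} + 3·5^{k+1}.
So the formula holds for k+1, and by induction w(n) = 3·3^n + 3·5^n for all n ≥ 1.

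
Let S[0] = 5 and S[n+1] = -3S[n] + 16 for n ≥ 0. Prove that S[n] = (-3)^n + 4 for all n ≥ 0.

Base case: S[0] = 5, and (-3)^0 + 4 = 1 + 4 = 5.
Assume S[r] = (-3)^r + 4 for some r ≥ 0.
Then S[r+1] = -3S[r] + 16 = -3·((-3)^r + 4) + 16 = -3·(-3)^r − 12 + 16 = (-3)^{r+1} + 4.
So the formula holds for r+1, and by induction S[n] = (-3)^n + 4 for all n ≥ 0.

S[n] = (-3)^n + 4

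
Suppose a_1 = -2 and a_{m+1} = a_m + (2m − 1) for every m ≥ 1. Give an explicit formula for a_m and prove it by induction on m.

Claim: a_m = m^2 − 2m − 1.

Base case: a_1 = -2, and 1^2 − 2·1 − 1 = -2.
Assume a_r = r^2 − 2r − 1.
Then a_{r+1} = a_r + (2r − 1) = (r^2 − 2r − 1) + (2r − 1) = r^2 − 2,
and (r+1)^2 − 2·(r+1) − 1 = r^2 − 2.
By induction, a_m = m^2 − 2m − 1 for all m ≥ 1.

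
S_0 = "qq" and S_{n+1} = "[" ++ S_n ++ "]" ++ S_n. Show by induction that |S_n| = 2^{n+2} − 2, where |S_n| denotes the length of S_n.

Base case: |S_0| = 2, and 2^{0+2} − 2 = 2.
Assume |S_k| = 2^{k+2} − 2.
Then |S_{k+1}| = 1 + |S_k| + 1 + |S_k| = 2|S_k| + 2 = 2(2^{k+2} − 2) + 2 = 2^{k+3} − 4 + 2 = 2^{k+3} − 2.
Hence |S_n| = 2^{n+2} − 2 for every n ≥ 0, by induction.

|S_n| = 2^{n+2} − 2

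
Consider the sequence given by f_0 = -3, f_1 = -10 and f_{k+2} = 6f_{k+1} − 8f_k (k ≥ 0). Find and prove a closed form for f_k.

Claim: f_k = -2^k − 2·4^k.

Base cases: f_0 = -3 and -2^0 − 2·4^0 = -3; f_1 = -10 and -2^1 − 2·4^1 = -10.
Assume f_j = -2^j − 2·4^j for all 0 ≤ j ≤ m, where m ≥ 1.
Then f_{m+1} = 6f_m − 8f_{m−1} = 6·(-2^m − 2·4^m) − 8·(-2^{m−1} − 2·4^{m−1}) = -(6·2 − 8)2^{m−1} − 2·(6·4 − 8)4^{m−1} = -4·2^{m−1} − 32·4^{m−1} = -2^{m+1} − 2·4^{m+1}.
So the formula holds for m+1, and by strong induction f_k = -2^k − 2·4^k for all k ≥ 0.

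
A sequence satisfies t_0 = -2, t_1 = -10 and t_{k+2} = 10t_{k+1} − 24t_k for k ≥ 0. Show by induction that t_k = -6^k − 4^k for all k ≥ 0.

Base cases: t_0 = -2 and -6^0 − 4^0 = -2; t_1 = -10 and -6^1 − 4^1 = -10.
Assume t_i = -6^i − 4^i for all 0 ≤ i ≤ j, where j ≥ 1.
Then t_{j+1} = 10t_j − 24t_{j−1} = 10·(-6^j − 4^j) − 24·(-6^{j−1} − 4^{j−1}) = -(10·6 − 24)6^{j−1} − (10·4 − 24)4^{j−1} = -36·6^{j−1} − 16·4^{j−1} = -6^{j+1} − 4^{j+1}.
Hence t_k = -6^k − 4^k for every k ≥ 0, by strong induction.

t_k = -6^k − 4^k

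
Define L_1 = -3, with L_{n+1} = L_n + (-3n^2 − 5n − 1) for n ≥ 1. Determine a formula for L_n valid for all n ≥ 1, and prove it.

Claim: L_n = -n^3 − n^2 + n − 2.

Base case: L_1 = -3, and -1^3 − 1^2 + 1 − 2 = -3.
Assume L_j = -j^3 − j^2 + j − 2.
Then L_{j+1} = L_j + (-3j^2 − 5j − 1) = (-j^3 − j^2 + j − 2) + (-3j^2 − 5j − 1) = -j^3 − 4j^2 − 4j − 3,
and -(j+1)^3 − (j+1)^2 + (j+1) − 2 = -j^3 − 4j^2 − 4j − 3.
Hence L_n = -n^3 − n^2 + n − 2 for every n ≥ 1, by induction.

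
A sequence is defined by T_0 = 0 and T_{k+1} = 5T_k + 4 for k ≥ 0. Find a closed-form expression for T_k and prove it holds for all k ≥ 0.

Claim: T_k = 5^k − 1.

Base case: T_0 = 0, and 5^0 − 1 = 1 − 1 = 0.
Assume T_j = 5^j − 1 for some j ≥ 0.
Then T_{j+1} = 5T_j + 4 = 5·(5^j − 1) + 4 = 5^{j+1} − 5 + 4 = 5^{j+1} − 1.
This completes the inductive step, so T_k = 5^k − 1 for all k ≥ 0.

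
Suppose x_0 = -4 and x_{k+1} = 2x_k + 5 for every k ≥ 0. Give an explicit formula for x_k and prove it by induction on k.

Claim: x_k = 2^k − 5.

Base case: x_0 = -4, and 2^0 − 5 = 1 − 5 = -4.
Assume x_r = 2^r − 5 for some r ≥ 0.
Then x_{r+1} = 2x_r + 5 = 2·(2^r − 5) + 5 = 2^{r+1} − 10 + 5 = 2^{r+1} − 5.
So the formula holds for r+1, and by induction x_k = 2^k − 5 for all k ≥ 0.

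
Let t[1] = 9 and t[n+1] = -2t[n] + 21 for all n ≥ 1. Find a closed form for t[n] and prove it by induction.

Claim: t[n] = -(-2)^n + 7.

Base case: t[1] = 9, and -(-2)^1 + 7 = 2 + 7 = 9.
Assume t[j] = -(-2)^j + 7 for some j ≥ 1.
Then t[j+1] = -2t[j] + 21 = -2·(-(-2)^j + 7) + 21 = 2·(-2)^j − 14 + 21 = -(-2)^{j+1} + 7.
So the formula holds for j+1, and by induction t[n] = -(-2)^n + 7 for all n ≥ 1.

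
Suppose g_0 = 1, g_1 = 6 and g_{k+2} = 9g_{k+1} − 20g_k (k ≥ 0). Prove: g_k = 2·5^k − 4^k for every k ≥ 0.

Base cases: g_0 = 1 and 2·5^0 − 4^0 = 1; g_1 = 6 and 2·5^1 − 4^1 = 6.
Assume g_j = 2·5^j − 4^j for all 0 ≤ j ≤ r, where r ≥ 1.
Then g_{r+1} = 9g_r − 20g_{r−1} = 9·(2·5^r − 4^r) − 20·(2·5^{r−1} − 4^{r−1}) = 2·(9·5 − 20)5^{r−1} − (9·4 − 20)4^{r−1} = 50·5^{r−1} − 16·4^{r−1} = 2·5^{r+1} − 4^{r+1}.
This completes the inductive step, so g_k = 2·5^k − 4^k for all k ≥ 0.

g_k = 2·5^k − 4^k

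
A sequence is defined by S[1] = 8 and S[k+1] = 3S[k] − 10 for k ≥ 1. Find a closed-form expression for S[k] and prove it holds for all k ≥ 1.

Claim: S[k] = 3^k + 5.

Base case: S[1] = 8, and 3^1 + 5 = 3 + 5 = 8.
Assume S[r] = 3^r + 5 for some r ≥ 1.
Then S[r+1] = 3S[r] − 10 = 3·(3^r + 5) − 10 = 3^{r+1} + 15 − 10 = 3^{r+1} + 5.
Hence S[k] = 3^k + 5 for every k ≥ 1, by induction.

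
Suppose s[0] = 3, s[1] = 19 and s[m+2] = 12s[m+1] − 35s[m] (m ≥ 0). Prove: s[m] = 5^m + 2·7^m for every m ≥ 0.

Base cases: s[0] = 3 and 5^0 + 2·7^0 = 3; s[1] = 19 and 5^1 + 2·7^1 = 19.
Assume s[j] = 5^j + 2·7^j for all 0 ≤ j ≤ r, where r ≥ 1.
Then s[r+1] = 12s[r] − 35s[r−1] = 12·(5^r + 2·7^r) − 35·(5^{r−1} + 2·7^{r−1}) = (12·5 − 35)5^{r−1} + 2·(12·7 − 35)7^{r−1} = 25·5^{r−1} + 98·7^{r−1} = 5^{r+1} + 2·7^{r+1}.
Hence s[m] = 5^m + 2·7^m for every m ≥ 0, by strong induction.

s[m] = 5^m + 2·7^m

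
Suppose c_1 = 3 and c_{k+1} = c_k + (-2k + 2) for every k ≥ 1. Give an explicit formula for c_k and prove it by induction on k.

Claim: c_k = -k^2 + 3k + 1.

Base case: c_1 = 3, and -1^2 + 3·1 + 1 = 3.
Assume c_r = -r^2 + 3r + 1.
Then c_{r+1} = c_r + (-2r + 2) = (-r^2 + 3r + 1) + (-2r + 2) = -r^2 + r + 3,
and -(r+1)^2 + 3·(r+1) + 1 = -r^2 + r + 3.
This completes the inductive step, so c_k = -k^2 + 3k + 1 for all k ≥ 1.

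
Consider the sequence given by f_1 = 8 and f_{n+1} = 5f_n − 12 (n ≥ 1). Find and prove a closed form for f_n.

Claim: f_n = 5^n + 3.

Base case: f_1 = 8, and 5^1 + 3 = 5 + 3 = 8.
Assume f_m = 5^m + 3 for some m ≥ 1.
Then f_{m+1} = 5f_m − 12 = 5·(5^m + 3) − 12 = 5^{m+1} + 15 − 12 = 5^{m+1} + 3.
This completes the inductive step, so f_n = 5^n + 3 for all n ≥ 1.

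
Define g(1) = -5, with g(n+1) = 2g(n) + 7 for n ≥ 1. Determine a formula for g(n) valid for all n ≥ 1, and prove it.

Claim: g(n) = 2^n − 7.

Base case: g(1) = -5, and 2^1 − 7 = 2 − 7 = -5.
Assume g(m) = 2^m − 7 for some m ≥ 1.
Then g(m+1) = 2g(m) + 7 = 2·(2^m − 7) + 7 = 2^{m+1} − 14 + 7 = 2^{m+1} − 7.
Hence g(n) = 2^n − 7 for every n ≥ 1, by induction.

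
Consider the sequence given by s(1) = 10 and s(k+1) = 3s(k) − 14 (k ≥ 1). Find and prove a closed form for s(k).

Claim: s(k) = 3^k + 7.

Base case: s(1) = 10, and 3^1 + 7 = 3 + 7 = 10.
Assume s(m) = 3^m + 7 for some m ≥ 1.
Then s(m+1) = 3s(m) − 14 = 3·(3^m + 7) − 14 = 3^{m+1} + 21 − 14 = 3^{m+1} + 7.
Hence s(k) = 3^k + 7 for every k ≥ 1, by induction.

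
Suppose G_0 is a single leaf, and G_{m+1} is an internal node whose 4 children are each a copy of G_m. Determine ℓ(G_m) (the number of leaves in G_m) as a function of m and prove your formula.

Claim: ℓ(G_m) = 4^m.

Base case: ℓ(G_0) = 1, and 4^0 = 1.
Assume ℓ(G_r) = 4^r.
Then ℓ(G_{r+1}) = 4·ℓ(G_r) = 4·4^r = 4^{r+1}.
By induction, ℓ(G_m) = 4^m for all m ≥ 0.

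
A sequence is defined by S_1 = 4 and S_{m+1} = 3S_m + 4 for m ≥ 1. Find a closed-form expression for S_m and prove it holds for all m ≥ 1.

Claim: S_m = 2·3^m − 2.

Base case: S_1 = 4, and 2·3^1 − 2 = 6 − 2 = 4.
Assume S_j = 2·3^j − 2 for some j ≥ 1.
Then S_{j+1} = 3S_j + 4 = 3·(2·3^j − 2) + 4 = 6·3^j − 6 + 4 = 2·3^{j+1} − 2.
By induction, S_m = 2·3^m − 2 for all m ≥ 1.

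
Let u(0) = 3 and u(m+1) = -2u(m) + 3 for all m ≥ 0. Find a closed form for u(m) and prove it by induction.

Claim: u(m) = 2·(-2)^m + 1.

Base case: u(0) = 3, and 2·(-2)^0 + 1 = 2 + 1 = 3.
Assume u(j) = 2·(-2)^j + 1 for some j ≥ 0.
Then u(j+1) = -2u(j) + 3 = -2·(2·(-2)^j + 1) + 3 = -4·(-2)^j − 2 + 3 = 2·(-2)^{j+1} + 1.
By induction, u(m) = 2·(-2)^m + 1 for all m ≥ 0.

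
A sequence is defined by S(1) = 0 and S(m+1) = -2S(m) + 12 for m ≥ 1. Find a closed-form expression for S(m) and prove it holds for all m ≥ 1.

Claim: S(m) = 2·(-2)^m + 4.

Base case: S(1) = 0, and 2·(-2)^1 + 4 = -4 + 4 = 0.
Assume S(r) = 2·(-2)^r + 4 for some r ≥ 1.
Then S(r+1) = -2S(r) + 12 = -2·(2·(-2)^r + 4) + 12 = -4·(-2)^r − 8 + 12 = 2·(-2)^{r+1} + 4.
Hence S(m) = 2·(-2)^m + 4 for every m ≥ 1, by induction.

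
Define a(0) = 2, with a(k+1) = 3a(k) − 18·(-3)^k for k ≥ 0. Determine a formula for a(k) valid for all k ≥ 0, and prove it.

Claim: a(k) = -3^k + 3·(-3)^k.

Base case: a(0) = 2, and -3^0 + 3·(-3)^0 = -1 + 3 = 2.
Assume a(r) = -3^r + 3·(-3)^r for some r ≥ 0.
Then a(r+1) = 3a(r) − 18·(-3)^r = 3·(-3^r + 3·(-3)^r) − 18·(-3)^r = -3^{r+1} + 9·(-3)^r − 18·(-3)^r = -3^{r+1} − 9·(-3)^r = -3^{r+1} + 3·(-3)^{r+1}.
So the formula holds for r+1, and by induction a(k) = -3^k + 3·(-3)^k for all k ≥ 0.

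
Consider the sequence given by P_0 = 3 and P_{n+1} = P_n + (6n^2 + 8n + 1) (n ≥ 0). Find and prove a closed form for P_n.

Claim: P_n = 2n^3 + n^2 − 2n + 3.

Base case: P_0 = 3, and 2·0^3 + 0^2 − 2·0 + 3 = 3.
Assume P_m = 2m^3 + m^2 − 2m + 3.
Then P_{m+1} = P_m + (6m^2 + 8m + 1) = (2m^3 + m^2 − 2m + 3) + (6m^2 + 8m + 1) = 2m^3 + 7m^2 + 6m + 4,
and 2·(m+1)^3 + (m+1)^2 − 2·(m+1) + 3 = 2m^3 + 7m^2 + 6m + 4.
Hence P_n = 2n^3 + n^2 − 2n + 3 for every n ≥ 0, by induction.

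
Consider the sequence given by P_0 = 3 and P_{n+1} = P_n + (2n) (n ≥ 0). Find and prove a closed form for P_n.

Claim: P_n = n^2 − n + 3.

Base case: P_0 = 3, and 0^2 − 0 + 3 = 3.
Assume P_r = r^2 − r + 3.
Then P_{r+1} = P_r + (2r) = (r^2 − r + 3) + (2r) = r^2 + r + 3,
and (r+1)^2 − (r+1) + 3 = r^2 + r + 3.
This completes the inductive step, so P_n = n^2 − n + 3 for all n ≥ 0.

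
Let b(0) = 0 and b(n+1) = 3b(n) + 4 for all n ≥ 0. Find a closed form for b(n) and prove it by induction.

Claim: b(n) = 2·3^n − 2.

Base case: b(0) = 0, and 2·3^0 − 2 = 2 − 2 = 0.
Assume b(k) = 2·3^k − 2 for some k ≥ 0.
Then b(k+1) = 3b(k) + 4 = 3·(2·3^k − 2) + 4 = 6·3^k − 6 + 4 = 2·3^{k+1} − 2.
By induction, b(n) = 2·3^n − 2 for all n ≥ 0.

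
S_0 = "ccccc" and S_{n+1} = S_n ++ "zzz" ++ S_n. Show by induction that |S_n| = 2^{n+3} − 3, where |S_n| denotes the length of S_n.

Base case: |S_0| = 5, and 2^{0+3} − 3 = 5.
Assume |S_r| = 2^{r+3} − 3.
Then |S_{r+1}| = |S_r| + 3 + |S_r| = 2|S_r| + 3 = 2(2^{r+3} − 3) + 3 = 2^{r+1+3} − 6 + 3 = 2^{r+1+3} − 3.
By induction, |S_n| = 2^{n+3} − 3 for all n ≥ 0.

|S_n| = 2^{n+3} − 3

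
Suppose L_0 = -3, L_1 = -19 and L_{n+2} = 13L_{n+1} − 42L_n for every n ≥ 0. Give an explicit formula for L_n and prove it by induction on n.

Claim: L_n = -7^n − 2·6^n.

Base cases: L_0 = -3 and -7^0 − 2·6^0 = -3; L_1 = -19 and -7^1 − 2·6^1 = -19.
Assume L_i = -7^i − 2·6^i for all 0 ≤ i ≤ j, where j ≥ 1.
Then L_{j+1} = 13L_j − 42L_{j−1} = 13·(-7^j − 2·6^j) − 42·(-7^{j−1} − 2·6^{j−1}) = -(13·7 − 42)7^{j−1} − 2·(13·6 − 42)6^{j−1} = -49·7^{j−1} − 72·6^{j−1} = -7^{j+1} − 2·6^{j+1}.
By strong induction, L_n = -7^n − 2·6^n for all n ≥ 0.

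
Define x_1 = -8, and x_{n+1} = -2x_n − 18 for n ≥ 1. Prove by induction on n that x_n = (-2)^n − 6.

Base case: x_1 = -8, and (-2)^1 − 6 = -2 − 6 = -8.
Assume x_j = (-2)^j − 6 for some j ≥ 1.
Then x_{j+1} = -2x_j − 18 = -2·((-2)^j − 6) − 18 = -2·(-2)^j + 12 − 18 = (-2)^{j+1} − 6.
This completes the inductive step, so x_n = (-2)^n − 6 for all n ≥ 1.

x_n = (-2)^n − 6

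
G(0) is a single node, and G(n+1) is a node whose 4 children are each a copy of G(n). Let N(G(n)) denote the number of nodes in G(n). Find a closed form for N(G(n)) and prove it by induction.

Claim: N(G(n)) = (4^{n+1} − 1)/3.

Base case: N(G(0)) = 1, and (4^{0+1} − 1)/3 = 1.
Assume N(G(k)) = (4^{k+1} − 1)/3.
Then N(G(k+1)) = 1 + 4N(G(k)) = 1 + 4·(4^{k+1} − 1)/3 = 1 + (4^{k+2} − 4)/3 = (3 + 4^{k+2} − 4)/3 = (4^{k+2} − 1)/3.
This completes the inductive step, so N(G(n)) = (4^{n+1} − 1)/3 for all n ≥ 0.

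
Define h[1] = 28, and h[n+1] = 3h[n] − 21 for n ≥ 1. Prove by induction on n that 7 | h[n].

Base case: h[1] = 28 = 7·4, so 7 | h[1].
Assume 7 | h[j], so h[j] = 7t for some integer t.
Then h[j+1] = 3h[j] − 21 = 3·(7t) − 21 = 7(3t − 3), so 7 | h[j+1].
This completes the inductive step, so 7 | h[n] for all n ≥ 1.

7 | h[n]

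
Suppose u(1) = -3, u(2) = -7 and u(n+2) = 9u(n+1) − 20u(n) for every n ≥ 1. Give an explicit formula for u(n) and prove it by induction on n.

Claim: u(n) = 5^n − 2·4^n.

Base cases: u(1) = -3 and 5^1 − 2·4^1 = -3; u(2) = -7 and 5^2 − 2·4^2 = -7.
Assume u(j) = 5^j − 2·4^j for all 1 ≤ j ≤ m, where m ≥ 2.
Then u(m+1) = 9u(m) − 20u(m−1) = 9·(5^m − 2·4^m) − 20·(5^{m−1} − 2·4^{m−1}) = (9·5 − 20)5^{m−1} − 2·(9·4 − 20)4^{m−1} = 25·5^{m−1} − 32·4^{m−1} = 5^{m+1} − 2·4^{m+1}.
So the formula holds for m+1, and by strong induction u(n) = 5^n − 2·4^n for all n ≥ 1.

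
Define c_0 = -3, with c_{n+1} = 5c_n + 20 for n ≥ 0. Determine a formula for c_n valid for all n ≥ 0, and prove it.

Claim: c_n = 2·5^n − 5.

Base case: c_0 = -3, and 2·5^0 − 5 = 2 − 5 = -3.
Assume c_m = 2·5^m − 5 for some m ≥ 0.
Then c_{m+1} = 5c_m + 20 = 5·(2·5^m − 5) + 20 = 10·5^m − 25 + 20 = 2·5^{m+1} − 5.
So the formula holds for m+1, and by induction c_n = 2·5^n − 5 for all n ≥ 0.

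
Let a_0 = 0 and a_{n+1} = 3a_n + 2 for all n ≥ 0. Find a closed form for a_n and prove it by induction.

Claim: a_n = 3^n − 1.

Base case: a_0 = 0, and 3^0 − 1 = 1 − 1 = 0.
Assume a_m = 3^m − 1 for some m ≥ 0.
Then a_{m+1} = 3a_m + 2 = 3·(3^m − 1) + 2 = 3^{m+1} − 3 + 2 = 3^{m+1} − 1.
By induction, a_n = 3^n − 1 for all n ≥ 0.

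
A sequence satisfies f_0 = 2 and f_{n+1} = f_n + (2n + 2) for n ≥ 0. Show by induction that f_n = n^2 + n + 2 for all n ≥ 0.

Base case: f_0 = 2, and 0^2 + 0 + 2 = 2.
Assume f_j = j^2 + j + 2.
Then f_{j+1} = f_j + (2j + 2) = (j^2 + j + 2) + (2j + 2) = j^2 + 3j + 4,
and (j+1)^2 + (j+1) + 2 = j^2 + 3j + 4.
This completes the inductive step, so f_n = n^2 + n + 2 for all n ≥ 0.

f_n = n^2 + n + 2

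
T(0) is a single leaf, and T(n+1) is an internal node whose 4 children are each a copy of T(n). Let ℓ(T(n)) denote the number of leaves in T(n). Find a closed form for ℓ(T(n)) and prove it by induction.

Claim: ℓ(T(n)) = 4^n.

Base case: ℓ(T(0)) = 1, and 4^0 = 1.
Assume ℓ(T(j)) = 4^j.
Then ℓ(T(j+1)) = 4·ℓ(T(j)) = 4·4^j = 4^{j+1}.
By induction, ℓ(T(n)) = 4^n for all n ≥ 0.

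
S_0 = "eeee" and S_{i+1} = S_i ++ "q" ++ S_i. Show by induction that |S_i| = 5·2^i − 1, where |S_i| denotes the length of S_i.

Base case: |S_0| = 4, and 5·2^0 − 1 = 4.
Assume |S_m| = 5·2^m − 1.
Then |S_{m+1}| = |S_m| + 1 + |S_m| = 2|S_m| + 1 = 2(5·2^m − 1) + 1 = 5·2^{m+1} − 2 + 1 = 5·2^{m+1} − 1.
So the formula holds for m+1, and by induction |S_i| = 5·2^i − 1 for all i ≥ 0.

|S_i| = 5·2^i − 1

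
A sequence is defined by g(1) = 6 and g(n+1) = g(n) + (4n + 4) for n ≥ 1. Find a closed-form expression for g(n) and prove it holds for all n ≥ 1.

Claim: g(n) = 2n^2 + 2n + 2.

Base case: g(1) = 6, and 2·1^2 + 2·1 + 2 = 6.
Assume g(m) = 2m^2 + 2m + 2.
Then g(m+1) = g(m) + (4m + 4) = (2m^2 + 2m + 2) + (4m + 4) = 2m^2 + 6m + 6,
and 2·(m+1)^2 + 2·(m+1) + 2 = 2m^2 + 6m + 6.
Hence g(n) = 2n^2 + 2n + 2 for every n ≥ 1, by induction.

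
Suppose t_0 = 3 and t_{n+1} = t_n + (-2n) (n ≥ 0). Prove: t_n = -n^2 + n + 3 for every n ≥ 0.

Base case: t_0 = 3, and -0^2 + 0 + 3 = 3.
Assume t_k = -k^2 + k + 3.
Then t_{k+1} = t_k + (-2k) = (-k^2 + k + 3) + (-2k) = -k^2 − k + 3,
and -(k+1)^2 + (k+1) + 3 = -k^2 − k + 3.
This completes the inductive step, so t_n = -n^2 + n + 3 for all n ≥ 0.

t_n = -n^2 + n + 3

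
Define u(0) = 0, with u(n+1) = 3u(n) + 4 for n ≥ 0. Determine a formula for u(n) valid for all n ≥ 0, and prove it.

Claim: u(n) = 2·3^n − 2.

Base case: u(0) = 0, and 2·3^0 − 2 = 2 − 2 = 0.
Assume u(k) = 2·3^k − 2 for some k ≥ 0.
Then u(k+1) = 3u(k) + 4 = 3·(2·3^k − 2) + 4 = 6·3^k − 6 + 4 = 2·3^{k+1} − 2.
This completes the inductive step, so u(n) = 2·3^n − 2 for all n ≥ 0.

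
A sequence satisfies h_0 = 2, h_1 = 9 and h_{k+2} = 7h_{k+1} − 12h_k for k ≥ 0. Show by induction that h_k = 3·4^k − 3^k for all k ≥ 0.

Base cases: h_0 = 2 and 3·4^0 − 3^0 = 2; h_1 = 9 and 3·4^1 − 3^1 = 9.
Assume h_j = 3·4^j − 3^j for all 0 ≤ j ≤ r, where r ≥ 1.
Then h_{r+1} = 7h_r − 12h_{r−1} = 7·(3·4^r − 3^r) − 12·(3·4^{r−1} − 3^{r−1}) = 3·(7·4 − 12)4^{r−1} − (7·3 − 12)3^{r−1} = 48·4^{r−1} − 9·3^{r−1} = 3·4^{r+1} − 3^{r+1}.
Hence h_k = 3·4^k − 3^k for every k ≥ 0, by strong induction.

h_k = 3·4^k − 3^k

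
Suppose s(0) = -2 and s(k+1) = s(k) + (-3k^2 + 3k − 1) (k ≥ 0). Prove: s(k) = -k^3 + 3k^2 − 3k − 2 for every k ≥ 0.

Base case: s(0) = -2, and -0^3 + 3·0^2 − 3·0 − 2 = -2.
Assume s(r) = -r^3 + 3r^2 − 3r − 2.
Then s(r+1) = s(r) + (-3r^2 + 3r − 1) = (-r^3 + 3r^2 − 3r − 2) + (-3r^2 + 3r − 1) = -r^3 − 3,
and -(r+1)^3 + 3·(r+1)^2 − 3·(r+1) − 2 = -r^3 − 3.
Hence s(k) = -k^3 + 3k^2 − 3k − 2 for every k ≥ 0, by induction.

s(k) = -k^3 + 3k^2 − 3k − 2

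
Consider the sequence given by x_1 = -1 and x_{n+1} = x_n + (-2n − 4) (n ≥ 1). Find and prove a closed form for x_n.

Claim: x_n = -n^2 − 3n + 3.

Base case: x_1 = -1, and -1^2 − 3·1 + 3 = -1.
Assume x_k = -k^2 − 3k + 3.
Then x_{k+1} = x_k + (-2k − 4) = (-k^2 − 3k + 3) + (-2k − 4) = -k^2 − 5k − 1,
and -(k+1)^2 − 3·(k+1) + 3 = -k^2 − 5k − 1.
By induction, x_n = -n^2 − 3n + 3 for all n ≥ 1.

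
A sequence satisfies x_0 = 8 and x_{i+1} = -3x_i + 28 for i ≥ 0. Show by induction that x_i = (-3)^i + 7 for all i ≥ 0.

Base case: x_0 = 8, and (-3)^0 + 7 = 1 + 7 = 8.
Assume x_j = (-3)^j + 7 for some j ≥ 0.
Then x_{j+1} = -3x_j + 28 = -3·((-3)^j + 7) + 28 = -3·(-3)^j − 21 + 28 = (-3)^{j+1} + 7.
By induction, x_i = (-3)^i + 7 for all i ≥ 0.

x_i = (-3)^i + 7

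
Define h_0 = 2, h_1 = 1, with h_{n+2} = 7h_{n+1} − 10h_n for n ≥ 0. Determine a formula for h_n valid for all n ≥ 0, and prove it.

Claim: h_n = 3·2^n − 5^n.

Base cases: h_0 = 2 and 3·2^0 − 5^0 = 2; h_1 = 1 and 3·2^1 − 5^1 = 1.
Assume h_j = 3·2^j − 5^j for all 0 ≤ j ≤ m, where m ≥ 1.
Then h_{m+1} = 7h_m − 10h_{m−1} = 7·(3·2^m − 5^m) − 10·(3·2^{m−1} − 5^{m−1}) = 3·(7·2 − 10)2^{m−1} − (7·5 − 10)5^{m−1} = 12·2^{m−1} − 25·5^{m−1} = 3·2^{m+1} − 5^{m+1}.
Hence h_n = 3·2^n − 5^n for every n ≥ 0, by strong induction.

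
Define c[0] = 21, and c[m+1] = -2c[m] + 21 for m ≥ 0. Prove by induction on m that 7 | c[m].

Base case: c[0] = 21 = 7·3, so 7 | c[0].
Assume 7 | c[r], so c[r] = 7t for some integer t.
Then c[r+1] = -2c[r] + 21 = -2·(7t) + 21 = 7(-2t + 3), so 7 | c[r+1].
By induction, 7 | c[m] for all m ≥ 0.

7 | c[m]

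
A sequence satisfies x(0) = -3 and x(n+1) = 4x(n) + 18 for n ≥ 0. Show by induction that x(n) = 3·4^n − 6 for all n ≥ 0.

Base case: x(0) = -3, and 3·4^0 − 6 = 3 − 6 = -3.
Assume x(j) = 3·4^j − 6 for some j ≥ 0.
Then x(j+1) = 4x(j) + 18 = 4·(3·4^j − 6) + 18 = 12·4^j − 24 + 18 = 3·4^{j+1} − 6.
So the formula holds for j+1, and by induction x(n) = 3·4^n − 6 for all n ≥ 0.

x(n) = 3·4^n − 6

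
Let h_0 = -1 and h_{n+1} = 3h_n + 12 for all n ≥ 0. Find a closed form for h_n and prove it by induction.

Claim: h_n = 5·3^n − 6.

Base case: h_0 = -1, and 5·3^0 − 6 = 5 − 6 = -1.
Assume h_m = 5·3^m − 6 for some m ≥ 0.
Then h_{m+1} = 3h_m + 12 = 3·(5·3^m − 6) + 12 = 15·3^m − 18 + 12 = 5·3^{m+1} − 6.
By induction, h_n = 5·3^n − 6 for all n ≥ 0.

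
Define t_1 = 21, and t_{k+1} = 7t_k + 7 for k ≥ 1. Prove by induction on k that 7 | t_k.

Base case: t_1 = 21 = 7·3, so 7 | t_1.
Assume 7 | t_m, so t_m = 7s for some integer s.
Then t_{m+1} = 7t_m + 7 = 7·(7s) + 7 = 7(7s + 1), so 7 | t_{m+1}.
By induction, 7 | t_k for all k ≥ 1.

7 | t_k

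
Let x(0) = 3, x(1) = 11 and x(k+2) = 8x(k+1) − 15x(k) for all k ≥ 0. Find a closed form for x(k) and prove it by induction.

Claim: x(k) = 2·3^k + 5^k.

Base cases: x(0) = 3 and 2·3^0 + 5^0 = 3; x(1) = 11 and 2·3^1 + 5^1 = 11.
Assume x(j) = 2·3^j + 5^j for all 0 ≤ j ≤ r, where r ≥ 1.
Then x(r+1) = 8x(r) − 15x(r−1) = 8·(2·3^r + 5^r) − 15·(2·3^{r−1} + 5^{r−1}) = 2·(8·3 − 15)3^{r−1} + (8·5 − 15)5^{r−1} = 18·3^{r−1} + 25·5^{r−1} = 2·3^{r+1} + 5^{r+1}.
So the formula holds for r+1, and by strong induction x(k) = 2·3^k + 5^k for all k ≥ 0.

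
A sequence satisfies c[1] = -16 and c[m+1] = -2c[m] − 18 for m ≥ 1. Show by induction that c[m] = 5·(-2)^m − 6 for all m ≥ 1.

Base case: c[1] = -16, and 5·(-2)^1 − 6 = -10 − 6 = -16.
Assume c[k] = 5·(-2)^k − 6 for some k ≥ 1.
Then c[k+1] = -2c[k] − 18 = -2·(5·(-2)^k − 6) − 18 = -10·(-2)^k + 12 − 18 = 5·(-2)^{k+1} − 6.
By induction, c[m] = 5·(-2)^m − 6 for all m ≥ 1.

c[m] = 5·(-2)^m − 6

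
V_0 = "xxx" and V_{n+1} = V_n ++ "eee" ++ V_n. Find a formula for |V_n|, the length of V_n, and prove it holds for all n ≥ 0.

Claim: |V_n| = 6·2^n − 3.

Base case: |V_0| = 3, and 6·2^0 − 3 = 3.
Assume |V_j| = 6·2^j − 3.
Then |V_{j+1}| = |V_j| + 3 + |V_j| = 2|V_j| + 3 = 2(6·2^j − 3) + 3 = 6·2^{j+1} − 6 + 3 = 6·2^{j+1} − 3.
Hence |V_n| = 6·2^n − 3 for every n ≥ 0, by induction.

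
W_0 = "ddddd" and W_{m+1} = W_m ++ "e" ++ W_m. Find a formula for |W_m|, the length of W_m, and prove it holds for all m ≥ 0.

Claim: |W_m| = 6·2^m − 1.

Base case: |W_0| = 5, and 6·2^0 − 1 = 5.
Assume |W_j| = 6·2^j − 1.
Then |W_{j+1}| = |W_j| + 1 + |W_j| = 2|W_j| + 1 = 2(6·2^j − 1) + 1 = 6·2^{j+1} − 2 + 1 = 6·2^{j+1} − 1.
This completes the inductive step, so |W_m| = 6·2^m − 1 for all m ≥ 0.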